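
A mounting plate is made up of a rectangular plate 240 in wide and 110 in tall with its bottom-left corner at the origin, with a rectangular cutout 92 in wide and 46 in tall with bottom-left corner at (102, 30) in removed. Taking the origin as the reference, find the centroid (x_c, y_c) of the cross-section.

Part | A | x̄ᵢ | ȳᵢ | A·x̄ᵢ | A·ȳᵢ
plate | 26400.00 | 120.00 | 55.00 | 3168000.00 | 1452000.00
hole | -4232.00 | 148.00 | 53.00 | -626336.00 | -224296.00
Σ | 22168.00 |  |  | 2541664.00 | 1227704.00
x_c = 2541664.00 / 22168.00 = 114.65 in
y_c = 1227704.00 / 22168.00 = 55.38 in

x_c = 114.65 in, y_c = 55.38 in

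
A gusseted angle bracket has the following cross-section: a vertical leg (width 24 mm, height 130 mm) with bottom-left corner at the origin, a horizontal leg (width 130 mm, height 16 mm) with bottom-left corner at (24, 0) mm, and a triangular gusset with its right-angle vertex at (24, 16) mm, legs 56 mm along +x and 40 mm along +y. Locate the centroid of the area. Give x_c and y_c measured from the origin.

x_c = 42.78 mm, y_c = 39.92 mm

vertical leg: A = 24 × 130 = 3120.00, centroid at (12.00, 65.00).
horizontal leg: A = 130 × 16 = 2080.00, centroid at (89.00, 8.00).
gusset: A = ½·56·40 = 1120.00, centroid at (42.67, 29.33).
ΣA = 6320.00 mm², ΣAx_c = 270346.67 mm³, ΣAy_c = 252293.33 mm³.
x_c = 270346.67/6320.00 = 42.78 mm; y_c = 252293.33/6320.00 = 39.92 mm.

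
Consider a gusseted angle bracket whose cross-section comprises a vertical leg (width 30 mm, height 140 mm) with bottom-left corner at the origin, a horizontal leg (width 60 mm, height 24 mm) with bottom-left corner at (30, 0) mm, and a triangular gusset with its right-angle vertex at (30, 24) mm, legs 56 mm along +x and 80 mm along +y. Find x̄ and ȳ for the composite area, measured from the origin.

vertical leg: A = 30 × 140 = 4200.00, centroid at (15.00, 70.00).
horizontal leg: A = 60 × 24 = 1440.00, centroid at (60.00, 12.00).
gusset: A = ½·56·80 = 2240.00, centroid at (48.67, 50.67).
ΣA = 7880.00 mm², ΣAx̄ = 258413.33 mm³, ΣAȳ = 424773.33 mm³.
x̄ = 258413.33/7880.00 = 32.79 mm; ȳ = 424773.33/7880.00 = 53.91 mm.

x̄ = 32.79 mm, ȳ = 53.91 mm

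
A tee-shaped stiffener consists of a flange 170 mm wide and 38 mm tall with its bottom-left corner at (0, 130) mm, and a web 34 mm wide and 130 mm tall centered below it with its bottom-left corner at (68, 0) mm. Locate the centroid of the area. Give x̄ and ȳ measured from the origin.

x̄ = 85.00 mm, ȳ = 114.88 mm

Part | A | x̄ᵢ | ȳᵢ | A·x̄ᵢ | A·ȳᵢ
web | 4420.00 | 85.00 | 65.00 | 375700.00 | 287300.00
flange | 6460.00 | 85.00 | 149.00 | 549100.00 | 962540.00
Σ | 10880.00 |  |  | 924800.00 | 1249840.00
x̄ = 924800.00 / 10880.00 = 85.00 mm
ȳ = 1249840.00 / 10880.00 = 114.88 mm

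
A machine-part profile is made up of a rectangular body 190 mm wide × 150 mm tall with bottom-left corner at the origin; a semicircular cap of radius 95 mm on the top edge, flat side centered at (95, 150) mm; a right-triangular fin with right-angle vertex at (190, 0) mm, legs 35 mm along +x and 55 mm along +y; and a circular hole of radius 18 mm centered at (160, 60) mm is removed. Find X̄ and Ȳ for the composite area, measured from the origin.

Part | A | x̄ᵢ | ȳᵢ | A·x̄ᵢ | A·ȳᵢ
rectangular body | 28500.00 | 95.00 | 75.00 | 2707500.00 | 2137500.00
semicircular top | 14176.44 | 95.00 | 190.32 | 1346761.50 | 2698048.86
triangular fin | 962.50 | 201.67 | 18.33 | 194104.17 | 17645.83
hole | -1017.88 | 160.00 | 60.00 | -162860.16 | -61072.56
Σ | 42621.06 |  |  | 4085505.50 | 4792122.13
X̄ = 4085505.50 / 42621.06 = 95.86 mm
Ȳ = 4792122.13 / 42621.06 = 112.44 mm

X̄ = 95.86 mm, Ȳ = 112.44 mm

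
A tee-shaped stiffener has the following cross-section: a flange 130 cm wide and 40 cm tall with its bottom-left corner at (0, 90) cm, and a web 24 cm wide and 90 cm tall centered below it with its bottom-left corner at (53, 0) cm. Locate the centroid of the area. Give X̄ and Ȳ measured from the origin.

X̄ = 65.00 cm, Ȳ = 90.92 cm

Part | A | x̄ᵢ | ȳᵢ | A·x̄ᵢ | A·ȳᵢ
web | 2160.00 | 65.00 | 45.00 | 140400.00 | 97200.00
flange | 5200.00 | 65.00 | 110.00 | 338000.00 | 572000.00
Σ | 7360.00 |  |  | 478400.00 | 669200.00
X̄ = 478400.00 / 7360.00 = 65.00 cm
Ȳ = 669200.00 / 7360.00 = 90.92 cm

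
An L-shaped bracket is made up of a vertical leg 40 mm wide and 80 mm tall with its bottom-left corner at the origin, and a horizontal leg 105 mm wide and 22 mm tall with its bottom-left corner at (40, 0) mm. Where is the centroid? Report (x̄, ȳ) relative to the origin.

x̄ = 50.39 mm, ȳ = 27.84 mm

Part | A | x̄ᵢ | ȳᵢ | A·x̄ᵢ | A·ȳᵢ
vertical leg | 3200.00 | 20.00 | 40.00 | 64000.00 | 128000.00
horizontal leg | 2310.00 | 92.50 | 11.00 | 213675.00 | 25410.00
Σ | 5510.00 |  |  | 277675.00 | 153410.00
x̄ = 277675.00 / 5510.00 = 50.39 mm
ȳ = 153410.00 / 5510.00 = 27.84 mm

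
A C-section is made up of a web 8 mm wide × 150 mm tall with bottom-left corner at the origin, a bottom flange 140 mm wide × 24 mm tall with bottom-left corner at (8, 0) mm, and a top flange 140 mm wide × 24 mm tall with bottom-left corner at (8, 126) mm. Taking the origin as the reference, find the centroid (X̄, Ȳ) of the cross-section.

Part | A | x̄ᵢ | ȳᵢ | A·x̄ᵢ | A·ȳᵢ
web | 1200.00 | 4.00 | 75.00 | 4800.00 | 90000.00
bottom flange | 3360.00 | 78.00 | 12.00 | 262080.00 | 40320.00
top flange | 3360.00 | 78.00 | 138.00 | 262080.00 | 463680.00
Σ | 7920.00 |  |  | 528960.00 | 594000.00
X̄ = 528960.00 / 7920.00 = 66.79 mm
Ȳ = 594000.00 / 7920.00 = 75.00 mm

X̄ = 66.79 mm, Ȳ = 75.00 mm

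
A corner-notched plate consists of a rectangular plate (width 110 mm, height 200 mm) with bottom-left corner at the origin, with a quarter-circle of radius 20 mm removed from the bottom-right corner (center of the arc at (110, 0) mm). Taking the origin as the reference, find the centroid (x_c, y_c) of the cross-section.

x_c = 54.33 mm, y_c = 101.33 mm

plate: A = 110 × 200 = 22000.00, centroid at (55.00, 100.00).
removed quarter-circle: A = −¼π·20² = -314.16, centroid at (101.51, 8.49).
ΣA = 21685.84 mm², ΣAx_c = 1178109.15 mm³, ΣAy_c = 2197333.33 mm³.
x_c = 1178109.15/21685.84 = 54.33 mm; y_c = 2197333.33/21685.84 = 101.33 mm.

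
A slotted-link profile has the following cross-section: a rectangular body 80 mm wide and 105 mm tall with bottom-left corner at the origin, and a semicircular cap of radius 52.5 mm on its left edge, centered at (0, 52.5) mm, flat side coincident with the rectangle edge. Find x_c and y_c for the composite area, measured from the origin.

rectangular body: A = 80 × 105 = 8400.00, centroid at (40.00, 52.50).
semicircular end: A = ½π·52.5² = 4329.51, centroid at (-22.28, 52.50).
ΣA = 12729.51 mm²
ΣAx_c = (8400.00)(40.00) + (4329.51)(-22.28) = 239531.25 mm³
ΣAy_c = (8400.00)(52.50) + (4329.51)(52.50) = 668299.14 mm³
x_c = 239531.25 / 12729.51 = 18.82 mm
y_c = 668299.14 / 12729.51 = 52.50 mm

x_c = 18.82 mm, y_c = 52.50 mm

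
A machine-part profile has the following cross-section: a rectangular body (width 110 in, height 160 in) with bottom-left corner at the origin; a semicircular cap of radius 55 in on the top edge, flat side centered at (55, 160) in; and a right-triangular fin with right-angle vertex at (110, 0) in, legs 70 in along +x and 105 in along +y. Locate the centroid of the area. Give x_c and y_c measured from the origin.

rectangular body: A = 110 × 160 = 17600.00, centroid at (55.00, 80.00).
semicircular top: A = ½π·55² = 4751.66, centroid at (55.00, 183.34).
triangular fin: A = ½·70·105 = 3675.00, centroid at (133.33, 35.00).
ΣA = 26026.66 in², ΣAx_c = 1719341.24 in³, ΣAy_c = 2407807.09 in³.
x_c = 1719341.24/26026.66 = 66.06 in; y_c = 2407807.09/26026.66 = 92.51 in.

x_c = 66.06 in, y_c = 92.51 in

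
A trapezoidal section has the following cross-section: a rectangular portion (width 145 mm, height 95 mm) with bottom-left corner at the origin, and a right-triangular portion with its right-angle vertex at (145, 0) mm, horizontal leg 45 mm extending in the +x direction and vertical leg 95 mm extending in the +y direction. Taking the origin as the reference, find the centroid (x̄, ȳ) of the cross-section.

x̄ = 84.25 mm, ȳ = 45.37 mm

Part | A | x̄ᵢ | ȳᵢ | A·x̄ᵢ | A·ȳᵢ
rectangular portion | 13775.00 | 72.50 | 47.50 | 998687.50 | 654312.50
triangular portion | 2137.50 | 160.00 | 31.67 | 342000.00 | 67687.50
Σ | 15912.50 |  |  | 1340687.50 | 722000.00
x̄ = 1340687.50 / 15912.50 = 84.25 mm
ȳ = 722000.00 / 15912.50 = 45.37 mm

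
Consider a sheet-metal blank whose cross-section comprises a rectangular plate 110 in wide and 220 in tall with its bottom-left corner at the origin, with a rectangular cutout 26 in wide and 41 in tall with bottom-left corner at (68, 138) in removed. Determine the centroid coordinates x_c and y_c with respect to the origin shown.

x_c = 53.80 in, y_c = 107.77 in

plate: A = 110 × 220 = 24200.00, centroid at (55.00, 110.00).
hole: A = −(26 × 41) = -1066.00, centroid at (81.00, 158.50).
ΣA = 23134.00 in²
ΣAx_c = (24200.00)(55.00) + (-1066.00)(81.00) = 1244654.00 in³
ΣAy_c = (24200.00)(110.00) + (-1066.00)(158.50) = 2493039.00 in³
x_c = 1244654.00 / 23134.00 = 53.80 in
y_c = 2493039.00 / 23134.00 = 107.77 in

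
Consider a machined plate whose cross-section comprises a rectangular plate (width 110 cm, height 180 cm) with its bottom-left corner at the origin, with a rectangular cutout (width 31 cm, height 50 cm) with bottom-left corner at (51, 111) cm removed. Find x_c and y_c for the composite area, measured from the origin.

x_c = 54.02 cm, y_c = 86.09 cm

plate: A = 110 × 180 = 19800.00, centroid at (55.00, 90.00).
hole: A = −(31 × 50) = -1550.00, centroid at (66.50, 136.00).
ΣA = 18250.00 cm²
ΣAx_c = (19800.00)(55.00) + (-1550.00)(66.50) = 985925.00 cm³
ΣAy_c = (19800.00)(90.00) + (-1550.00)(136.00) = 1571200.00 cm³
x_c = 985925.00 / 18250.00 = 54.02 cm
y_c = 1571200.00 / 18250.00 = 86.09 cm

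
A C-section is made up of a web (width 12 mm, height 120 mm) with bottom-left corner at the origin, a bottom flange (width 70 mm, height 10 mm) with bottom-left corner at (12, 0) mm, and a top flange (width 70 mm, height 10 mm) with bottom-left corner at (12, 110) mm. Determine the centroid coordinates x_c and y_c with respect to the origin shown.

x_c = 26.21 mm, y_c = 60.00 mm

web: A = 12 × 120 = 1440.00, centroid at (6.00, 60.00).
bottom flange: A = 70 × 10 = 700.00, centroid at (47.00, 5.00).
top flange: A = 70 × 10 = 700.00, centroid at (47.00, 115.00).
ΣA = 2840.00 mm²
ΣAx_c = (1440.00)(6.00) + (700.00)(47.00) + (700.00)(47.00) = 74440.00 mm³
ΣAy_c = (1440.00)(60.00) + (700.00)(5.00) + (700.00)(115.00) = 170400.00 mm³
x_c = 74440.00 / 2840.00 = 26.21 mm
y_c = 170400.00 / 2840.00 = 60.00 mm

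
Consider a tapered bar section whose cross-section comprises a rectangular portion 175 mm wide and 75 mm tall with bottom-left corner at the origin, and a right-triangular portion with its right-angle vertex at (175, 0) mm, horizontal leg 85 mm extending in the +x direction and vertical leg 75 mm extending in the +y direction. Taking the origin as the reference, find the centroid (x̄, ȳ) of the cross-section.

x̄ = 110.13 mm, ȳ = 35.06 mm

rectangular portion: A = 175 × 75 = 13125.00, centroid at (87.50, 37.50).
triangular portion: A = ½·85·75 = 3187.50, centroid at (203.33, 25.00).
ΣA = 16312.50 mm², ΣAx̄ = 1796562.50 mm³, ΣAȳ = 571875.00 mm³.
x̄ = 1796562.50/16312.50 = 110.13 mm; ȳ = 571875.00/16312.50 = 35.06 mm.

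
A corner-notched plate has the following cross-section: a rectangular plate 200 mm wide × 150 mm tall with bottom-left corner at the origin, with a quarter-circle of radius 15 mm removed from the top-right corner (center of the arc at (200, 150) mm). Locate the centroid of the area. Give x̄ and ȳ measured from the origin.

plate: A = 200 × 150 = 30000.00, centroid at (100.00, 75.00).
removed quarter-circle: A = −¼π·15² = -176.71, centroid at (193.63, 143.63).
ΣA = 29823.29 mm²
ΣAx̄ = (30000.00)(100.00) + (-176.71)(193.63) = 2965782.08 mm³
ΣAȳ = (30000.00)(75.00) + (-176.71)(143.63) = 2224617.81 mm³
x̄ = 2965782.08 / 29823.29 = 99.45 mm
ȳ = 2224617.81 / 29823.29 = 74.59 mm

x̄ = 99.45 mm, ȳ = 74.59 mm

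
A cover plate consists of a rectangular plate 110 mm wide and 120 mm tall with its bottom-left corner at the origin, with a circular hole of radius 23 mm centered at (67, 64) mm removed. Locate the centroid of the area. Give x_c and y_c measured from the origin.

Part | A | x̄ᵢ | ȳᵢ | A·x̄ᵢ | A·ȳᵢ
plate | 13200.00 | 55.00 | 60.00 | 726000.00 | 792000.00
hole | -1661.90 | 67.00 | 64.00 | -111347.47 | -106361.76
Σ | 11538.10 |  |  | 614652.53 | 685638.24
x_c = 614652.53 / 11538.10 = 53.27 mm
y_c = 685638.24 / 11538.10 = 59.42 mm

x_c = 53.27 mm, y_c = 59.42 mm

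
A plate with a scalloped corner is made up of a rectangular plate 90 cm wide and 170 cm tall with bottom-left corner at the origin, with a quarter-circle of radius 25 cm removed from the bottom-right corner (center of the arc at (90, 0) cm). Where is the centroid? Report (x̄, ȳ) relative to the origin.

x̄ = 43.86 cm, ȳ = 87.47 cm

plate: A = 90 × 170 = 15300.00, centroid at (45.00, 85.00).
removed quarter-circle: A = −¼π·25² = -490.87, centroid at (79.39, 10.61).
ΣA = 14809.13 cm², ΣAx̄ = 649529.69 cm³, ΣAȳ = 1295291.67 cm³.
x̄ = 649529.69/14809.13 = 43.86 cm; ȳ = 1295291.67/14809.13 = 87.47 cm.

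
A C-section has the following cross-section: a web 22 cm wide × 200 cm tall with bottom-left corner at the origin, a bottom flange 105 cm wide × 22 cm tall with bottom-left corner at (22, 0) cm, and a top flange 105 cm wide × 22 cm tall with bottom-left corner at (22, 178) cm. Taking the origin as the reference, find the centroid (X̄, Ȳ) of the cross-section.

web: A = 22 × 200 = 4400.00, centroid at (11.00, 100.00).
bottom flange: A = 105 × 22 = 2310.00, centroid at (74.50, 11.00).
top flange: A = 105 × 22 = 2310.00, centroid at (74.50, 189.00).
ΣA = 9020.00 cm²
ΣAX̄ = (4400.00)(11.00) + (2310.00)(74.50) + (2310.00)(74.50) = 392590.00 cm³
ΣAȲ = (4400.00)(100.00) + (2310.00)(11.00) + (2310.00)(189.00) = 902000.00 cm³
X̄ = 392590.00 / 9020.00 = 43.52 cm
Ȳ = 902000.00 / 9020.00 = 100.00 cm

X̄ = 43.52 cm, Ȳ = 100.00 cm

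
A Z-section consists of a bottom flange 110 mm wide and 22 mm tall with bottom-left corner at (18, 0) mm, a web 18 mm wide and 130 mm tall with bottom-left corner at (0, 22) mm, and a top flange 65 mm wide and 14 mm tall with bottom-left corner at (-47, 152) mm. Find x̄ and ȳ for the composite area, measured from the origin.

bottom flange: A = 110 × 22 = 2420.00, centroid at (73.00, 11.00).
web: A = 18 × 130 = 2340.00, centroid at (9.00, 87.00).
top flange: A = 65 × 14 = 910.00, centroid at (-14.50, 159.00).
ΣA = 5670.00 mm², ΣAx̄ = 184525.00 mm³, ΣAȳ = 374890.00 mm³.
x̄ = 184525.00/5670.00 = 32.54 mm; ȳ = 374890.00/5670.00 = 66.12 mm.

x̄ = 32.54 mm, ȳ = 66.12 mm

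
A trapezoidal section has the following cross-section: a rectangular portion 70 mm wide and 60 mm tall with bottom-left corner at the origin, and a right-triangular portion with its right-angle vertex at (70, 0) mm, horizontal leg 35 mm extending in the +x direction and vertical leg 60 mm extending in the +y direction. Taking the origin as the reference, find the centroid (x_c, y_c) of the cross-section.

rectangular portion: A = 70 × 60 = 4200.00, centroid at (35.00, 30.00).
triangular portion: A = ½·35·60 = 1050.00, centroid at (81.67, 20.00).
ΣA = 5250.00 mm², ΣAx_c = 232750.00 mm³, ΣAy_c = 147000.00 mm³.
x_c = 232750.00/5250.00 = 44.33 mm; y_c = 147000.00/5250.00 = 28.00 mm.

x_c = 44.33 mm, y_c = 28.00 mm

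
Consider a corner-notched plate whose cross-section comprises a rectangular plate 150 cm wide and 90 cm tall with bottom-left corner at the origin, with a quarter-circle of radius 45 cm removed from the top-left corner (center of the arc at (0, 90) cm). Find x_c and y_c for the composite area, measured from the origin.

x_c = 82.47 cm, y_c = 41.54 cm

plate: A = 150 × 90 = 13500.00, centroid at (75.00, 45.00).
removed quarter-circle: A = −¼π·45² = -1590.43, centroid at (19.10, 70.90).
ΣA = 11909.57 cm²
ΣAx_c = (13500.00)(75.00) + (-1590.43)(19.10) = 982125.00 cm³
ΣAy_c = (13500.00)(45.00) + (-1590.43)(70.90) = 494736.18 cm³
x_c = 982125.00 / 11909.57 = 82.47 cm
y_c = 494736.18 / 11909.57 = 41.54 cm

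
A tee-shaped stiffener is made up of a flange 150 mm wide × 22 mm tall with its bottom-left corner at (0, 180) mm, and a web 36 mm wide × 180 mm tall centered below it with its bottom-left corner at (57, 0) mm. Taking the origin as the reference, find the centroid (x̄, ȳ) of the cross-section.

web: A = 36 × 180 = 6480.00, centroid at (75.00, 90.00).
flange: A = 150 × 22 = 3300.00, centroid at (75.00, 191.00).
ΣA = 9780.00 mm², ΣAx̄ = 733500.00 mm³, ΣAȳ = 1213500.00 mm³.
x̄ = 733500.00/9780.00 = 75.00 mm; ȳ = 1213500.00/9780.00 = 124.08 mm.

x̄ = 75.00 mm, ȳ = 124.08 mm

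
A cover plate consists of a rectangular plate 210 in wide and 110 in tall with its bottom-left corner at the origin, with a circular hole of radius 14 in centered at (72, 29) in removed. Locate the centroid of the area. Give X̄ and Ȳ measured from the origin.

Part | A | x̄ᵢ | ȳᵢ | A·x̄ᵢ | A·ȳᵢ
plate | 23100.00 | 105.00 | 55.00 | 2425500.00 | 1270500.00
hole | -615.75 | 72.00 | 29.00 | -44334.16 | -17856.81
Σ | 22484.25 |  |  | 2381165.84 | 1252643.19
X̄ = 2381165.84 / 22484.25 = 105.90 in
Ȳ = 1252643.19 / 22484.25 = 55.71 in

X̄ = 105.90 in, Ȳ = 55.71 in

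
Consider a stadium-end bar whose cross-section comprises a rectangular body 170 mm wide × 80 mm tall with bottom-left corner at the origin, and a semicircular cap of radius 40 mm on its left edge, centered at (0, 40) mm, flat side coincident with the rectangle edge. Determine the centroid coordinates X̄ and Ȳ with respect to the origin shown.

Part | A | x̄ᵢ | ȳᵢ | A·x̄ᵢ | A·ȳᵢ
rectangular body | 13600.00 | 85.00 | 40.00 | 1156000.00 | 544000.00
semicircular end | 2513.27 | -16.98 | 40.00 | -42666.67 | 100530.96
Σ | 16113.27 |  |  | 1113333.33 | 644530.96
X̄ = 1113333.33 / 16113.27 = 69.09 mm
Ȳ = 644530.96 / 16113.27 = 40.00 mm

X̄ = 69.09 mm, Ȳ = 40.00 mm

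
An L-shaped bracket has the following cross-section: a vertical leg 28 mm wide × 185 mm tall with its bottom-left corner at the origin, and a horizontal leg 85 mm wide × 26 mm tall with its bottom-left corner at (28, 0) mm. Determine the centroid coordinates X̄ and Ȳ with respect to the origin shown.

Part | A | x̄ᵢ | ȳᵢ | A·x̄ᵢ | A·ȳᵢ
vertical leg | 5180.00 | 14.00 | 92.50 | 72520.00 | 479150.00
horizontal leg | 2210.00 | 70.50 | 13.00 | 155805.00 | 28730.00
Σ | 7390.00 |  |  | 228325.00 | 507880.00
X̄ = 228325.00 / 7390.00 = 30.90 mm
Ȳ = 507880.00 / 7390.00 = 68.73 mm

X̄ = 30.90 mm, Ȳ = 68.73 mm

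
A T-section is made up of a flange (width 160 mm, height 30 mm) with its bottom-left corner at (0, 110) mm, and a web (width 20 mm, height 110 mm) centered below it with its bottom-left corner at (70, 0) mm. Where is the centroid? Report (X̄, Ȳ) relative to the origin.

X̄ = 80.00 mm, Ȳ = 103.00 mm

Part | A | x̄ᵢ | ȳᵢ | A·x̄ᵢ | A·ȳᵢ
web | 2200.00 | 80.00 | 55.00 | 176000.00 | 121000.00
flange | 4800.00 | 80.00 | 125.00 | 384000.00 | 600000.00
Σ | 7000.00 |  |  | 560000.00 | 721000.00
X̄ = 560000.00 / 7000.00 = 80.00 mm
Ȳ = 721000.00 / 7000.00 = 103.00 mm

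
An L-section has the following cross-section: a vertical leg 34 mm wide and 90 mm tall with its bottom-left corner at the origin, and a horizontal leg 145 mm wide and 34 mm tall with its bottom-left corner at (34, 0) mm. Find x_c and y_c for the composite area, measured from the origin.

Part | A | x̄ᵢ | ȳᵢ | A·x̄ᵢ | A·ȳᵢ
vertical leg | 3060.00 | 17.00 | 45.00 | 52020.00 | 137700.00
horizontal leg | 4930.00 | 106.50 | 17.00 | 525045.00 | 83810.00
Σ | 7990.00 |  |  | 577065.00 | 221510.00
x_c = 577065.00 / 7990.00 = 72.22 mm
y_c = 221510.00 / 7990.00 = 27.72 mm

x_c = 72.22 mm, y_c = 27.72 mm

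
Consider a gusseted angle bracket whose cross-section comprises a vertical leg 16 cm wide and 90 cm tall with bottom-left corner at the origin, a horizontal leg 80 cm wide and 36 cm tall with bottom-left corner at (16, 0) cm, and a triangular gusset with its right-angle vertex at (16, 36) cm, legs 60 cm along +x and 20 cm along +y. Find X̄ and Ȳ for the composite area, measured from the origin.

X̄ = 39.51 cm, Ȳ = 28.91 cm

vertical leg: A = 16 × 90 = 1440.00, centroid at (8.00, 45.00).
horizontal leg: A = 80 × 36 = 2880.00, centroid at (56.00, 18.00).
gusset: A = ½·60·20 = 600.00, centroid at (36.00, 42.67).
ΣA = 4920.00 cm², ΣAX̄ = 194400.00 cm³, ΣAȲ = 142240.00 cm³.
X̄ = 194400.00/4920.00 = 39.51 cm; Ȳ = 142240.00/4920.00 = 28.91 cm.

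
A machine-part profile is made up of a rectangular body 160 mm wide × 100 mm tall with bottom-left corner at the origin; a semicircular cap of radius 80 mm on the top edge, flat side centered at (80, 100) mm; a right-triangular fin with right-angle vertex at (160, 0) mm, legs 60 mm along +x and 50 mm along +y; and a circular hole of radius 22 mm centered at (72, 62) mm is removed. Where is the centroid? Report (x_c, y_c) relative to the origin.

x_c = 86.23 mm, y_c = 79.80 mm

Part | A | x̄ᵢ | ȳᵢ | A·x̄ᵢ | A·ȳᵢ
rectangular body | 16000.00 | 80.00 | 50.00 | 1280000.00 | 800000.00
semicircular top | 10053.10 | 80.00 | 133.95 | 804247.72 | 1346642.98
triangular fin | 1500.00 | 180.00 | 16.67 | 270000.00 | 25000.00
hole | -1520.53 | 72.00 | 62.00 | -109478.22 | -94272.91
Σ | 26032.57 |  |  | 2244769.50 | 2077370.07
x_c = 2244769.50 / 26032.57 = 86.23 mm
y_c = 2077370.07 / 26032.57 = 79.80 mm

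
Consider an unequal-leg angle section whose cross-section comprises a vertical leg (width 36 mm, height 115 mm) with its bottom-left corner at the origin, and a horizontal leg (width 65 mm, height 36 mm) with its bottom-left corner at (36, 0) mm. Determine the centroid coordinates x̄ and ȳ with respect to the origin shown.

x̄ = 36.24 mm, ȳ = 43.24 mm

vertical leg: A = 36 × 115 = 4140.00, centroid at (18.00, 57.50).
horizontal leg: A = 65 × 36 = 2340.00, centroid at (68.50, 18.00).
ΣA = 6480.00 mm²
ΣAx̄ = (4140.00)(18.00) + (2340.00)(68.50) = 234810.00 mm³
ΣAȳ = (4140.00)(57.50) + (2340.00)(18.00) = 280170.00 mm³
x̄ = 234810.00 / 6480.00 = 36.24 mm
ȳ = 280170.00 / 6480.00 = 43.24 mm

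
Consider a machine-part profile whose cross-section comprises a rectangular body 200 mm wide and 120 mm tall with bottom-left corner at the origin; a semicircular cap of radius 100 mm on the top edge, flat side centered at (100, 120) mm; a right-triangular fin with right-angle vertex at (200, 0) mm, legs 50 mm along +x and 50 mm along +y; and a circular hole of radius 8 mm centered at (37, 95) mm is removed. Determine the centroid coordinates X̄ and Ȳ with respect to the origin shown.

rectangular body: A = 200 × 120 = 24000.00, centroid at (100.00, 60.00).
semicircular top: A = ½π·100² = 15707.96, centroid at (100.00, 162.44).
triangular fin: A = ½·50·50 = 1250.00, centroid at (216.67, 16.67).
hole: A = −π·8² = -201.06, centroid at (37.00, 95.00).
ΣA = 40756.90 mm², ΣAX̄ = 4234190.37 mm³, ΣAȲ = 3993354.71 mm³.
X̄ = 4234190.37/40756.90 = 103.89 mm; Ȳ = 3993354.71/40756.90 = 97.98 mm.

X̄ = 103.89 mm, Ȳ = 97.98 mm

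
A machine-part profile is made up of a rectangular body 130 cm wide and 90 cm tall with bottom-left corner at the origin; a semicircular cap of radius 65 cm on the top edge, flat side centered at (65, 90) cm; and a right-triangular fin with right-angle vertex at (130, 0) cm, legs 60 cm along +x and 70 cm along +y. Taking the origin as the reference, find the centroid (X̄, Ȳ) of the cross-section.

X̄ = 73.73 cm, Ȳ = 66.35 cm

rectangular body: A = 130 × 90 = 11700.00, centroid at (65.00, 45.00).
semicircular top: A = ½π·65² = 6636.61, centroid at (65.00, 117.59).
triangular fin: A = ½·60·70 = 2100.00, centroid at (150.00, 23.33).
ΣA = 20436.61 cm²
ΣAX̄ = (11700.00)(65.00) + (6636.61)(65.00) + (2100.00)(150.00) = 1506879.94 cm³
ΣAȲ = (11700.00)(45.00) + (6636.61)(117.59) + (2100.00)(23.33) = 1355878.64 cm³
X̄ = 1506879.94 / 20436.61 = 73.73 cm
Ȳ = 1355878.64 / 20436.61 = 66.35 cm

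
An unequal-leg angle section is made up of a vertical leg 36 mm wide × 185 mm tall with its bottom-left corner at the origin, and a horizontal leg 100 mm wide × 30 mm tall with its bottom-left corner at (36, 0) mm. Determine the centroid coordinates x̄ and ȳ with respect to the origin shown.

x̄ = 39.12 mm, ȳ = 68.43 mm

vertical leg: A = 36 × 185 = 6660.00, centroid at (18.00, 92.50).
horizontal leg: A = 100 × 30 = 3000.00, centroid at (86.00, 15.00).
ΣA = 9660.00 mm²
ΣAx̄ = (6660.00)(18.00) + (3000.00)(86.00) = 377880.00 mm³
ΣAȳ = (6660.00)(92.50) + (3000.00)(15.00) = 661050.00 mm³
x̄ = 377880.00 / 9660.00 = 39.12 mm
ȳ = 661050.00 / 9660.00 = 68.43 mm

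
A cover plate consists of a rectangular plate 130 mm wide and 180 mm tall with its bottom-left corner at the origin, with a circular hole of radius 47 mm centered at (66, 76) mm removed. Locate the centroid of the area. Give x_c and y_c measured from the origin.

x_c = 64.58 mm, y_c = 95.90 mm

plate: A = 130 × 180 = 23400.00, centroid at (65.00, 90.00).
hole: A = −π·47² = -6939.78, centroid at (66.00, 76.00).
ΣA = 16460.22 mm²
ΣAx_c = (23400.00)(65.00) + (-6939.78)(66.00) = 1062974.64 mm³
ΣAy_c = (23400.00)(90.00) + (-6939.78)(76.00) = 1578576.86 mm³
x_c = 1062974.64 / 16460.22 = 64.58 mm
y_c = 1578576.86 / 16460.22 = 95.90 mm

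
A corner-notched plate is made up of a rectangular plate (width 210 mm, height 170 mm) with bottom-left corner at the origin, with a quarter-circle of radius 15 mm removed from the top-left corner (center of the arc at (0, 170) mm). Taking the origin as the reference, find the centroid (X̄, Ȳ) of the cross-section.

X̄ = 105.49 mm, Ȳ = 84.61 mm

plate: A = 210 × 170 = 35700.00, centroid at (105.00, 85.00).
removed quarter-circle: A = −¼π·15² = -176.71, centroid at (6.37, 163.63).
ΣA = 35523.29 mm²
ΣAX̄ = (35700.00)(105.00) + (-176.71)(6.37) = 3747375.00 mm³
ΣAȲ = (35700.00)(85.00) + (-176.71)(163.63) = 3005583.52 mm³
X̄ = 3747375.00 / 35523.29 = 105.49 mm
Ȳ = 3005583.52 / 35523.29 = 84.61 mm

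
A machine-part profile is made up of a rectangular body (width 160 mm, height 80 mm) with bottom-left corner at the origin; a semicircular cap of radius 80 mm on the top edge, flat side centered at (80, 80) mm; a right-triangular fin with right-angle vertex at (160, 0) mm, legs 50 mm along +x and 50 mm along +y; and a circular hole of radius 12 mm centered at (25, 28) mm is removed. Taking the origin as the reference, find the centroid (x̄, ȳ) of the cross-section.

x̄ = 86.16 mm, ȳ = 70.43 mm

rectangular body: A = 160 × 80 = 12800.00, centroid at (80.00, 40.00).
semicircular top: A = ½π·80² = 10053.10, centroid at (80.00, 113.95).
triangular fin: A = ½·50·50 = 1250.00, centroid at (176.67, 16.67).
hole: A = −π·12² = -452.39, centroid at (25.00, 28.00).
ΣA = 23650.71 mm², ΣAx̄ = 2037771.32 mm³, ΣAȳ = 1665747.48 mm³.
x̄ = 2037771.32/23650.71 = 86.16 mm; ȳ = 1665747.48/23650.71 = 70.43 mm.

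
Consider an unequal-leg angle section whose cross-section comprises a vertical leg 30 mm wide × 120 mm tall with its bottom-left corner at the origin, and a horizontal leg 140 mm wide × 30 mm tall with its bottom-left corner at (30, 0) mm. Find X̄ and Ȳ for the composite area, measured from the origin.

X̄ = 60.77 mm, Ȳ = 35.77 mm

vertical leg: A = 30 × 120 = 3600.00, centroid at (15.00, 60.00).
horizontal leg: A = 140 × 30 = 4200.00, centroid at (100.00, 15.00).
ΣA = 7800.00 mm²
ΣAX̄ = (3600.00)(15.00) + (4200.00)(100.00) = 474000.00 mm³
ΣAȲ = (3600.00)(60.00) + (4200.00)(15.00) = 279000.00 mm³
X̄ = 474000.00 / 7800.00 = 60.77 mm
Ȳ = 279000.00 / 7800.00 = 35.77 mm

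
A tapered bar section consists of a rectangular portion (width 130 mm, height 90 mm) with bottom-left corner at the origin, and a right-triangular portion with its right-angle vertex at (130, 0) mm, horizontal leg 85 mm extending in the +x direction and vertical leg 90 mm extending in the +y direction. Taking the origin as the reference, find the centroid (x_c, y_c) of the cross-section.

x_c = 88.00 mm, y_c = 41.30 mm

rectangular portion: A = 130 × 90 = 11700.00, centroid at (65.00, 45.00).
triangular portion: A = ½·85·90 = 3825.00, centroid at (158.33, 30.00).
ΣA = 15525.00 mm²
ΣAx_c = (11700.00)(65.00) + (3825.00)(158.33) = 1366125.00 mm³
ΣAy_c = (11700.00)(45.00) + (3825.00)(30.00) = 641250.00 mm³
x_c = 1366125.00 / 15525.00 = 88.00 mm
y_c = 641250.00 / 15525.00 = 41.30 mm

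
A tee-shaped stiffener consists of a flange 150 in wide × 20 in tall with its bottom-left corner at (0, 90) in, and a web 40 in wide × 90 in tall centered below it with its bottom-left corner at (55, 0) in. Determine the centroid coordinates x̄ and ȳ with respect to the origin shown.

Part | A | x̄ᵢ | ȳᵢ | A·x̄ᵢ | A·ȳᵢ
web | 3600.00 | 75.00 | 45.00 | 270000.00 | 162000.00
flange | 3000.00 | 75.00 | 100.00 | 225000.00 | 300000.00
Σ | 6600.00 |  |  | 495000.00 | 462000.00
x̄ = 495000.00 / 6600.00 = 75.00 in
ȳ = 462000.00 / 6600.00 = 70.00 in

x̄ = 75.00 in, ȳ = 70.00 in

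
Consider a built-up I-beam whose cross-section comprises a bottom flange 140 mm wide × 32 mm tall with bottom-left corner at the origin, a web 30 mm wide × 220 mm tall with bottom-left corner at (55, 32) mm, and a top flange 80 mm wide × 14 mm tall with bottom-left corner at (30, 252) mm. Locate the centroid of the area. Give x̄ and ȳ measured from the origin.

bottom flange: A = 140 × 32 = 4480.00, centroid at (70.00, 16.00).
web: A = 30 × 220 = 6600.00, centroid at (70.00, 142.00).
top flange: A = 80 × 14 = 1120.00, centroid at (70.00, 259.00).
ΣA = 12200.00 mm²
ΣAx̄ = (4480.00)(70.00) + (6600.00)(70.00) + (1120.00)(70.00) = 854000.00 mm³
ΣAȳ = (4480.00)(16.00) + (6600.00)(142.00) + (1120.00)(259.00) = 1298960.00 mm³
x̄ = 854000.00 / 12200.00 = 70.00 mm
ȳ = 1298960.00 / 12200.00 = 106.47 mm

x̄ = 70.00 mm, ȳ = 106.47 mm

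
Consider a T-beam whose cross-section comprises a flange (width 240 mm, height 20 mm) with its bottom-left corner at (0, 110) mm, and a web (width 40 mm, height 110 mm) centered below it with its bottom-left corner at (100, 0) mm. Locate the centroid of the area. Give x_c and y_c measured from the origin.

web: A = 40 × 110 = 4400.00, centroid at (120.00, 55.00).
flange: A = 240 × 20 = 4800.00, centroid at (120.00, 120.00).
ΣA = 9200.00 mm²
ΣAx_c = (4400.00)(120.00) + (4800.00)(120.00) = 1104000.00 mm³
ΣAy_c = (4400.00)(55.00) + (4800.00)(120.00) = 818000.00 mm³
x_c = 1104000.00 / 9200.00 = 120.00 mm
y_c = 818000.00 / 9200.00 = 88.91 mm

x_c = 120.00 mm, y_c = 88.91 mm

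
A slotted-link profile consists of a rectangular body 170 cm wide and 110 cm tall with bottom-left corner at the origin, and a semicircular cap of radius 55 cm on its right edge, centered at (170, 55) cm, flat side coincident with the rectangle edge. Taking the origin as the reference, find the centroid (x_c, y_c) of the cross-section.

x_c = 106.95 cm, y_c = 55.00 cm

rectangular body: A = 170 × 110 = 18700.00, centroid at (85.00, 55.00).
semicircular end: A = ½π·55² = 4751.66, centroid at (193.34, 55.00).
ΣA = 23451.66 cm²
ΣAx_c = (18700.00)(85.00) + (4751.66)(193.34) = 2508198.68 cm³
ΣAy_c = (18700.00)(55.00) + (4751.66)(55.00) = 1289841.24 cm³
x_c = 2508198.68 / 23451.66 = 106.95 cm
y_c = 1289841.24 / 23451.66 = 55.00 cm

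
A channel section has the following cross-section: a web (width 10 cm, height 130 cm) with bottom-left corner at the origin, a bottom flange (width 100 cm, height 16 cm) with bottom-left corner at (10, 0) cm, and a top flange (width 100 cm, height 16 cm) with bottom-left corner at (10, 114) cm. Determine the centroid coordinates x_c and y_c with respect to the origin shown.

x_c = 44.11 cm, y_c = 65.00 cm

web: A = 10 × 130 = 1300.00, centroid at (5.00, 65.00).
bottom flange: A = 100 × 16 = 1600.00, centroid at (60.00, 8.00).
top flange: A = 100 × 16 = 1600.00, centroid at (60.00, 122.00).
ΣA = 4500.00 cm²
ΣAx_c = (1300.00)(5.00) + (1600.00)(60.00) + (1600.00)(60.00) = 198500.00 cm³
ΣAy_c = (1300.00)(65.00) + (1600.00)(8.00) + (1600.00)(122.00) = 292500.00 cm³
x_c = 198500.00 / 4500.00 = 44.11 cm
y_c = 292500.00 / 4500.00 = 65.00 cm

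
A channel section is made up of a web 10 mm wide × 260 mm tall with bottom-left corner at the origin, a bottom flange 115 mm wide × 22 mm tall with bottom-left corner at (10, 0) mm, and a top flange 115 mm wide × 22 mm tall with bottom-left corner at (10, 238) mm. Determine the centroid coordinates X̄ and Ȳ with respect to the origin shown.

Part | A | x̄ᵢ | ȳᵢ | A·x̄ᵢ | A·ȳᵢ
web | 2600.00 | 5.00 | 130.00 | 13000.00 | 338000.00
bottom flange | 2530.00 | 67.50 | 11.00 | 170775.00 | 27830.00
top flange | 2530.00 | 67.50 | 249.00 | 170775.00 | 629970.00
Σ | 7660.00 |  |  | 354550.00 | 995800.00
X̄ = 354550.00 / 7660.00 = 46.29 mm
Ȳ = 995800.00 / 7660.00 = 130.00 mm

X̄ = 46.29 mm, Ȳ = 130.00 mm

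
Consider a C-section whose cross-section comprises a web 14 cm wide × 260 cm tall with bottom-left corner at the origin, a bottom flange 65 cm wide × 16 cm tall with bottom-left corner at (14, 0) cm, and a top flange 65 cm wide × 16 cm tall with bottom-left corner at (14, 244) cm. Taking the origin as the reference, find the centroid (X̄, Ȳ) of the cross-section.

X̄ = 21.36 cm, Ȳ = 130.00 cm

web: A = 14 × 260 = 3640.00, centroid at (7.00, 130.00).
bottom flange: A = 65 × 16 = 1040.00, centroid at (46.50, 8.00).
top flange: A = 65 × 16 = 1040.00, centroid at (46.50, 252.00).
ΣA = 5720.00 cm²
ΣAX̄ = (3640.00)(7.00) + (1040.00)(46.50) + (1040.00)(46.50) = 122200.00 cm³
ΣAȲ = (3640.00)(130.00) + (1040.00)(8.00) + (1040.00)(252.00) = 743600.00 cm³
X̄ = 122200.00 / 5720.00 = 21.36 cm
Ȳ = 743600.00 / 5720.00 = 130.00 cm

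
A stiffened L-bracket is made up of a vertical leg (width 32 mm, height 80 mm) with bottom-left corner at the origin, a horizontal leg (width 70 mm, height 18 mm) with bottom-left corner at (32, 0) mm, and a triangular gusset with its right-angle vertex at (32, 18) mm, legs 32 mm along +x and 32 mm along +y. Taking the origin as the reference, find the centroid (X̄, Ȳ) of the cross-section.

vertical leg: A = 32 × 80 = 2560.00, centroid at (16.00, 40.00).
horizontal leg: A = 70 × 18 = 1260.00, centroid at (67.00, 9.00).
gusset: A = ½·32·32 = 512.00, centroid at (42.67, 28.67).
ΣA = 4332.00 mm²
ΣAX̄ = (2560.00)(16.00) + (1260.00)(67.00) + (512.00)(42.67) = 147225.33 mm³
ΣAȲ = (2560.00)(40.00) + (1260.00)(9.00) + (512.00)(28.67) = 128417.33 mm³
X̄ = 147225.33 / 4332.00 = 33.99 mm
Ȳ = 128417.33 / 4332.00 = 29.64 mm

X̄ = 33.99 mm, Ȳ = 29.64 mm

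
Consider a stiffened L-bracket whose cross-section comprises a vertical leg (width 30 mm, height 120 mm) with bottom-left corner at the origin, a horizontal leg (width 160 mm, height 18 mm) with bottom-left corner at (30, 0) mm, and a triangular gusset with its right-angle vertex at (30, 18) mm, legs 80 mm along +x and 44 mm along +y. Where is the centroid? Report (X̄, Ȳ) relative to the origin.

X̄ = 57.10 mm, Ȳ = 36.34 mm

Part | A | x̄ᵢ | ȳᵢ | A·x̄ᵢ | A·ȳᵢ
vertical leg | 3600.00 | 15.00 | 60.00 | 54000.00 | 216000.00
horizontal leg | 2880.00 | 110.00 | 9.00 | 316800.00 | 25920.00
gusset | 1760.00 | 56.67 | 32.67 | 99733.33 | 57493.33
Σ | 8240.00 |  |  | 470533.33 | 299413.33
X̄ = 470533.33 / 8240.00 = 57.10 mm
Ȳ = 299413.33 / 8240.00 = 36.34 mm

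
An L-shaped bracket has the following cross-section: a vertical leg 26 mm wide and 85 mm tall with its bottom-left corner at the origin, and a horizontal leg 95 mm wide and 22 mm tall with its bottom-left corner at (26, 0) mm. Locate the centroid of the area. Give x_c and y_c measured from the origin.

vertical leg: A = 26 × 85 = 2210.00, centroid at (13.00, 42.50).
horizontal leg: A = 95 × 22 = 2090.00, centroid at (73.50, 11.00).
ΣA = 4300.00 mm²
ΣAx_c = (2210.00)(13.00) + (2090.00)(73.50) = 182345.00 mm³
ΣAy_c = (2210.00)(42.50) + (2090.00)(11.00) = 116915.00 mm³
x_c = 182345.00 / 4300.00 = 42.41 mm
y_c = 116915.00 / 4300.00 = 27.19 mm

x_c = 42.41 mm, y_c = 27.19 mm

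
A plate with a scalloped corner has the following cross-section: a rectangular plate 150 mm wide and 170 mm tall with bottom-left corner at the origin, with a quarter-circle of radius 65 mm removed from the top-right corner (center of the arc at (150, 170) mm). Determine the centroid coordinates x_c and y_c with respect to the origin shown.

x_c = 67.91 mm, y_c = 76.41 mm

plate: A = 150 × 170 = 25500.00, centroid at (75.00, 85.00).
removed quarter-circle: A = −¼π·65² = -3318.31, centroid at (122.41, 142.41).
ΣA = 22181.69 mm²
ΣAx_c = (25500.00)(75.00) + (-3318.31)(122.41) = 1506295.58 mm³
ΣAy_c = (25500.00)(85.00) + (-3318.31)(142.41) = 1694929.44 mm³
x_c = 1506295.58 / 22181.69 = 67.91 mm
y_c = 1694929.44 / 22181.69 = 76.41 mm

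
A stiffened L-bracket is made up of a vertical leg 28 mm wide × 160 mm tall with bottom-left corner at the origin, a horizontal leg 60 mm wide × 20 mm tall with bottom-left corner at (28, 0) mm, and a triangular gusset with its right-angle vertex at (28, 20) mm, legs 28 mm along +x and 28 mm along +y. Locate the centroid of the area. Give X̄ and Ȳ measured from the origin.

X̄ = 24.20 mm, Ȳ = 62.90 mm

Part | A | x̄ᵢ | ȳᵢ | A·x̄ᵢ | A·ȳᵢ
vertical leg | 4480.00 | 14.00 | 80.00 | 62720.00 | 358400.00
horizontal leg | 1200.00 | 58.00 | 10.00 | 69600.00 | 12000.00
gusset | 392.00 | 37.33 | 29.33 | 14634.67 | 11498.67
Σ | 6072.00 |  |  | 146954.67 | 381898.67
X̄ = 146954.67 / 6072.00 = 24.20 mm
Ȳ = 381898.67 / 6072.00 = 62.90 mm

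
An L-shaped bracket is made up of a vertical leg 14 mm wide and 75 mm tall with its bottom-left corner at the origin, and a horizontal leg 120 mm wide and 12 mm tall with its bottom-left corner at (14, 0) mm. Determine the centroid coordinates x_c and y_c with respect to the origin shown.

Part | A | x̄ᵢ | ȳᵢ | A·x̄ᵢ | A·ȳᵢ
vertical leg | 1050.00 | 7.00 | 37.50 | 7350.00 | 39375.00
horizontal leg | 1440.00 | 74.00 | 6.00 | 106560.00 | 8640.00
Σ | 2490.00 |  |  | 113910.00 | 48015.00
x_c = 113910.00 / 2490.00 = 45.75 mm
y_c = 48015.00 / 2490.00 = 19.28 mm

x_c = 45.75 mm, y_c = 19.28 mm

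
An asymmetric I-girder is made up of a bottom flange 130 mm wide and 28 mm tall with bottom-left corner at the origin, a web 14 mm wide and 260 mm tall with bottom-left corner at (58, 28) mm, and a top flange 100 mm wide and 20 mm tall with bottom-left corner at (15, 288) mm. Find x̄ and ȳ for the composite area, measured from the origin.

Part | A | x̄ᵢ | ȳᵢ | A·x̄ᵢ | A·ȳᵢ
bottom flange | 3640.00 | 65.00 | 14.00 | 236600.00 | 50960.00
web | 3640.00 | 65.00 | 158.00 | 236600.00 | 575120.00
top flange | 2000.00 | 65.00 | 298.00 | 130000.00 | 596000.00
Σ | 9280.00 |  |  | 603200.00 | 1222080.00
x̄ = 603200.00 / 9280.00 = 65.00 mm
ȳ = 1222080.00 / 9280.00 = 131.69 mm

x̄ = 65.00 mm, ȳ = 131.69 mm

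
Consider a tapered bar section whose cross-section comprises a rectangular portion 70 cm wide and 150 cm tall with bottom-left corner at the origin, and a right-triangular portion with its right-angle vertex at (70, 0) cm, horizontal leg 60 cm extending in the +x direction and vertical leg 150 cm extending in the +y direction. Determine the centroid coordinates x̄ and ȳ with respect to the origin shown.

Part | A | x̄ᵢ | ȳᵢ | A·x̄ᵢ | A·ȳᵢ
rectangular portion | 10500.00 | 35.00 | 75.00 | 367500.00 | 787500.00
triangular portion | 4500.00 | 90.00 | 50.00 | 405000.00 | 225000.00
Σ | 15000.00 |  |  | 772500.00 | 1012500.00
x̄ = 772500.00 / 15000.00 = 51.50 cm
ȳ = 1012500.00 / 15000.00 = 67.50 cm

x̄ = 51.50 cm, ȳ = 67.50 cm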